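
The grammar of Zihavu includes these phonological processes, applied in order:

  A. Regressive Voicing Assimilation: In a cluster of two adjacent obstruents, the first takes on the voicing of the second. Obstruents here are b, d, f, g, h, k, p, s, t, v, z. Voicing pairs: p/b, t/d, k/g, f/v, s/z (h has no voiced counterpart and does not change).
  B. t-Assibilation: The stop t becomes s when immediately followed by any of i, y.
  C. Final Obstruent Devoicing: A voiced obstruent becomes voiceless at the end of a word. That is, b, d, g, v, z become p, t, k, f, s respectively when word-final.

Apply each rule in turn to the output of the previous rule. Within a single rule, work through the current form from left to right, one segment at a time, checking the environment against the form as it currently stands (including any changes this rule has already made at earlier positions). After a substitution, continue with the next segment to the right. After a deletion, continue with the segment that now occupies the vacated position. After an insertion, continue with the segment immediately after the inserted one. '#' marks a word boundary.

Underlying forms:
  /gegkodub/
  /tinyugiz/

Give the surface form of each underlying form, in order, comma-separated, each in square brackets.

/gegkodub/:
  A Regressive Voicing Assimilation: [gegkodub] → [gekkodub]
  B t-Assibilation: no change — [gekkodub]
  C Final Obstruent Devoicing: [gekkodub] → [gekkodup]
/tinyugiz/:
  A Regressive Voicing Assimilation: no change — [tinyugiz]
  B t-Assibilation: [tinyugiz] → [sinyugiz]
  C Final Obstruent Devoicing: [sinyugiz] → [sinyugis]

[gekkodup], [sinyugis]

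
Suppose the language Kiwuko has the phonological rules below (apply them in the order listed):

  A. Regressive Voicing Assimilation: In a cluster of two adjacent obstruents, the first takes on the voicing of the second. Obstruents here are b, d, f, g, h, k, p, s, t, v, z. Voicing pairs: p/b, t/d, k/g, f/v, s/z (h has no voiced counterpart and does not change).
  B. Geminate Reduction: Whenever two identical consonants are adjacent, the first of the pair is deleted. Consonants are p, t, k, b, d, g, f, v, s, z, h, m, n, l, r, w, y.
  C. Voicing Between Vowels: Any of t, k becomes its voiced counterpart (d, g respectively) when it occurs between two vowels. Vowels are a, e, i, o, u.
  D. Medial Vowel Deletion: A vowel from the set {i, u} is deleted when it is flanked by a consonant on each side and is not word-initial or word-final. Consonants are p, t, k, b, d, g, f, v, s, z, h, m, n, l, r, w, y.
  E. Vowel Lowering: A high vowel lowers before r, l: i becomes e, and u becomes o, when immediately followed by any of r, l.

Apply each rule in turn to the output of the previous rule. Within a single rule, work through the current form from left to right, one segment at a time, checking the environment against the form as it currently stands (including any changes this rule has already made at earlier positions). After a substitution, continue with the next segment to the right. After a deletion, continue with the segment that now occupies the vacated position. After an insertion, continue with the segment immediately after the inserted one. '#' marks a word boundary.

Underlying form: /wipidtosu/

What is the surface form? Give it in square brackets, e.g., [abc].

[wpdosu]

A Regressive Voicing Assimilation: [wipidtosu] → [wipittosu]
B Geminate Reduction: [wipittosu] → [wipitosu]
C Voicing Between Vowels: [wipitosu] → [wipidosu]
D Medial Vowel Deletion: [wipidosu] → [wpdosu]
E Vowel Lowering: no change — [wpdosu]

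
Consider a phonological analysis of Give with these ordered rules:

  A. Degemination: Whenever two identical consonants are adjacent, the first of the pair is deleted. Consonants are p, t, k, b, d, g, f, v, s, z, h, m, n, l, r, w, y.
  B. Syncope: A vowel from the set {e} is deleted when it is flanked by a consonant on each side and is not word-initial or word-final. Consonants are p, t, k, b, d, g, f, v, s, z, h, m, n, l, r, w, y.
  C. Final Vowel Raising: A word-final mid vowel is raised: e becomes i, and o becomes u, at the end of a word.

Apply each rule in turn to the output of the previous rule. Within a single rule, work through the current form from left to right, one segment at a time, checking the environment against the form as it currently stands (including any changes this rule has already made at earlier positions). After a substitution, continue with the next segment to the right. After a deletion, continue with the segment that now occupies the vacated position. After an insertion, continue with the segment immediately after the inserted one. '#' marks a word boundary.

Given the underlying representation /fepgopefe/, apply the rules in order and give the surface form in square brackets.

A Degemination: no change — [fepgopefe]
B Syncope: [fepgopefe] → [fpgopfe]
C Final Vowel Raising: [fpgopfe] → [fpgopfi]

[fpgopfi]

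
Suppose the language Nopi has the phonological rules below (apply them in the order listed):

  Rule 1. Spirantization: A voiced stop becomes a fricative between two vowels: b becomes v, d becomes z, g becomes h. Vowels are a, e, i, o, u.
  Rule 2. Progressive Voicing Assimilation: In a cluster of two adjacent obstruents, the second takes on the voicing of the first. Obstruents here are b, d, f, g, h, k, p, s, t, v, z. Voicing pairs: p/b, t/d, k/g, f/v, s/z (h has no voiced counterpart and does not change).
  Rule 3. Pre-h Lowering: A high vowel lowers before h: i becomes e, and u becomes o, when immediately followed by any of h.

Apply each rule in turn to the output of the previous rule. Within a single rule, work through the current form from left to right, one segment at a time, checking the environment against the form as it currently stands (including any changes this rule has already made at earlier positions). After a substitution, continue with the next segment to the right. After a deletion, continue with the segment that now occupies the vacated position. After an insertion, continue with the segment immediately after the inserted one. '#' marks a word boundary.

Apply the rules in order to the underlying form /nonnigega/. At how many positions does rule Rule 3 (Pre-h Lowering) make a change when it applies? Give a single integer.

Rule 1 Spirantization: [nonnigega] → [nonniheha]
Rule 2 Progressive Voicing Assimilation: no change — [nonniheha]
Rule 3 Pre-h Lowering: [nonniheha] → [nonneheha]
Rule Rule 3 changed 1 position(s).

1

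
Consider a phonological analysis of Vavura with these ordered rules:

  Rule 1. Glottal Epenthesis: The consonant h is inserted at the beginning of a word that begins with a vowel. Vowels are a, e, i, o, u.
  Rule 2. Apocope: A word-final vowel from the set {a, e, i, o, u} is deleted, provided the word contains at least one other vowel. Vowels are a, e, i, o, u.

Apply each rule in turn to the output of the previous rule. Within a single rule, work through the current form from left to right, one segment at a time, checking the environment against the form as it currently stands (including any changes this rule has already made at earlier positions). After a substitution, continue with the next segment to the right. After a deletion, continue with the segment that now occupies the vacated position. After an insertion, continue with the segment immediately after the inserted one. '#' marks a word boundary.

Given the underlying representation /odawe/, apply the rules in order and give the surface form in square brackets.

[hodaw]

Rule 1 Glottal Epenthesis: [odawe] → [hodawe]
Rule 2 Apocope: [hodawe] → [hodaw]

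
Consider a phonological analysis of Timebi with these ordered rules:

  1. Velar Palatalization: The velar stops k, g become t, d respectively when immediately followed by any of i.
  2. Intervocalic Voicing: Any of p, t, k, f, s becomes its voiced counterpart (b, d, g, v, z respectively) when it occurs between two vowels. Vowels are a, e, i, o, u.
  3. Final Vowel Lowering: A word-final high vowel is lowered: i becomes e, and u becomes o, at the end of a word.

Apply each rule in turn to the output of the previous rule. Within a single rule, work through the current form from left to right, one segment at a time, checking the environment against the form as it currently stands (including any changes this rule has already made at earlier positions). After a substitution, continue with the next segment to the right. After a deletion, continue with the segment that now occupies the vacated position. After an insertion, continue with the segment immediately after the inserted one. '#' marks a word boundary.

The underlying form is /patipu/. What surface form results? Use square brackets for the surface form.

1 Velar Palatalization: no change — [patipu]
2 Intervocalic Voicing: [patipu] → [padibu]
3 Final Vowel Lowering: [padibu] → [padibo]

[padibo]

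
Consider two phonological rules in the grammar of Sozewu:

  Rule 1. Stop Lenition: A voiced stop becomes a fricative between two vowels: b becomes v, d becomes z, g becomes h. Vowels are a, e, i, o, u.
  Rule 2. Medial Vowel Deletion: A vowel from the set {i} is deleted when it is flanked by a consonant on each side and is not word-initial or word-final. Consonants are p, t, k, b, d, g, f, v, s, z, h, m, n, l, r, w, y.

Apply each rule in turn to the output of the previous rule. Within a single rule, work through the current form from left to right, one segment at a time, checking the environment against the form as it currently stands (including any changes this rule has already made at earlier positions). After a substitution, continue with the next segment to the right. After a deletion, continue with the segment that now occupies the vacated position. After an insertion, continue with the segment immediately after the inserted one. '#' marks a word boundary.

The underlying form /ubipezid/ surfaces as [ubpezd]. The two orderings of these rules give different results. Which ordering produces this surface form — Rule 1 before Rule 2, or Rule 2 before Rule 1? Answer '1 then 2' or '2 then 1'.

Order 1 then 2:
  1 Stop Lenition: [ubipezid] → [uvipezid]
  2 Medial Vowel Deletion: [uvipezid] → [uvpezd]
  result: [uvpezd]
Order 2 then 1:
  2 Medial Vowel Deletion: [ubipezid] → [ubpezd]
  1 Stop Lenition: no change — [ubpezd]
  result: [ubpezd]

2 then 1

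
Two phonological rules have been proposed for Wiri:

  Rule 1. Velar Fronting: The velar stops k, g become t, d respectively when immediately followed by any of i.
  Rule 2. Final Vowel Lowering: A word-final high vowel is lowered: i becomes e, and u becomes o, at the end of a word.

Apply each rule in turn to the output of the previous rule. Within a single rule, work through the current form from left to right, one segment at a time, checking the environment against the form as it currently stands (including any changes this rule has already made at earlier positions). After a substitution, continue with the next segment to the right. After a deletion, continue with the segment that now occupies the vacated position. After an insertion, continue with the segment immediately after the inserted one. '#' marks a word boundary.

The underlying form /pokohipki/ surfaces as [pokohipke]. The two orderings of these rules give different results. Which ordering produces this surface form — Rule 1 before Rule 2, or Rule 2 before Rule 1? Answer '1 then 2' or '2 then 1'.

2 then 1

Order 1 then 2:
  1 Velar Fronting: [pokohipki] → [pokohipti]
  2 Final Vowel Lowering: [pokohipti] → [pokohipte]
  result: [pokohipte]
Order 2 then 1:
  2 Final Vowel Lowering: [pokohipki] → [pokohipke]
  1 Velar Fronting: no change — [pokohipke]
  result: [pokohipke]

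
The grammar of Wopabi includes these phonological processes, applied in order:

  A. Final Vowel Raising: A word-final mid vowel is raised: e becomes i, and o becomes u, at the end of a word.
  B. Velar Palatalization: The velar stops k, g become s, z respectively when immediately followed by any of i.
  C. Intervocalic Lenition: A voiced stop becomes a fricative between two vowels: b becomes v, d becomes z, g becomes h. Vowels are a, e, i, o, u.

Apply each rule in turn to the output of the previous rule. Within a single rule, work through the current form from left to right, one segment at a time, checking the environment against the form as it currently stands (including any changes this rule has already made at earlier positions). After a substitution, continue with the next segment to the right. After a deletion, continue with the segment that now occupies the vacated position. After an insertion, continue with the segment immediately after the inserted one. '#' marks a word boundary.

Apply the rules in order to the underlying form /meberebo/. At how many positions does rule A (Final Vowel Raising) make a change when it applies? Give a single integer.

A Final Vowel Raising: [meberebo] → [meberebu]
B Velar Palatalization: no change — [meberebu]
C Intervocalic Lenition: [meberebu] → [meverevu]
Rule A changed 1 position(s).

1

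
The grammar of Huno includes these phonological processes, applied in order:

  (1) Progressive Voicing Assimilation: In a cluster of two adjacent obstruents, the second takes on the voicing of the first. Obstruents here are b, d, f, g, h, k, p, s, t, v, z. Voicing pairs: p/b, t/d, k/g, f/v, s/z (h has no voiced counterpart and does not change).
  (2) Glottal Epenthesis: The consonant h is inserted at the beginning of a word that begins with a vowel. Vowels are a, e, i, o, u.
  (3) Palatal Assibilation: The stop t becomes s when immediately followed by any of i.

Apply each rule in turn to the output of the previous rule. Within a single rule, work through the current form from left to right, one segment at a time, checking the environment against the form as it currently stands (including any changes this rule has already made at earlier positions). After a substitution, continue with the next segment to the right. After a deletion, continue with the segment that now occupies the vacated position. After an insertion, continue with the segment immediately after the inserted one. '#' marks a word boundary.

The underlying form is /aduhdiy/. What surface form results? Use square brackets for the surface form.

[haduhsiy]

(1) Progressive Voicing Assimilation: [aduhdiy] → [aduhtiy]
(2) Glottal Epenthesis: [aduhtiy] → [haduhtiy]
(3) Palatal Assibilation: [haduhtiy] → [haduhsiy]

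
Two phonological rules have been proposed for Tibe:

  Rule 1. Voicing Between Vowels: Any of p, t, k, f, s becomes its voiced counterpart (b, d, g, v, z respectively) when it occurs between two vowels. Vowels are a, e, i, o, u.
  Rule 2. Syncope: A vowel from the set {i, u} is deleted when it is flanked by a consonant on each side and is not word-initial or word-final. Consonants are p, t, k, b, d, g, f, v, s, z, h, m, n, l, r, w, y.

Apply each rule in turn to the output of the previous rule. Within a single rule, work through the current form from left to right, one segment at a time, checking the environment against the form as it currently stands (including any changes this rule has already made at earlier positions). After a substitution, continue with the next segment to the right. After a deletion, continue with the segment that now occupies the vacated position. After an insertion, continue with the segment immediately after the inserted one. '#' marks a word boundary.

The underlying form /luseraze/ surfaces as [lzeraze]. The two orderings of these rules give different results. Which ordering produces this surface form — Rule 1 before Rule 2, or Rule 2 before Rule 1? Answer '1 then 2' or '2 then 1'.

1 then 2

Order 1 then 2:
  1 Voicing Between Vowels: [luseraze] → [luzeraze]
  2 Syncope: [luzeraze] → [lzeraze]
  result: [lzeraze]
Order 2 then 1:
  2 Syncope: [luseraze] → [lseraze]
  1 Voicing Between Vowels: no change — [lseraze]
  result: [lseraze]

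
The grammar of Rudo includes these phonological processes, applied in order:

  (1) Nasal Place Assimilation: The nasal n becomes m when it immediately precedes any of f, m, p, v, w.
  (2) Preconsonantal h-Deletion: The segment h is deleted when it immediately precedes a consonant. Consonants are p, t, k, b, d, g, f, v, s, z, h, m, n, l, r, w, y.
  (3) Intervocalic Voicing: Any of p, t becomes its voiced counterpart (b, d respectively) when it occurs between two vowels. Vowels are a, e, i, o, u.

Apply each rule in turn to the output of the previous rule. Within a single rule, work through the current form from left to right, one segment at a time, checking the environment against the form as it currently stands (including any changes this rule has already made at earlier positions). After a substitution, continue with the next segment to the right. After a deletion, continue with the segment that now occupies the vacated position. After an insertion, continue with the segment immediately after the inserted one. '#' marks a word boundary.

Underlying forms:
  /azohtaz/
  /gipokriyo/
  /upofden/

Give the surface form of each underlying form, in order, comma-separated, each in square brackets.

[azodaz], [gibokriyo], [ubofden]

/azohtaz/:
  (1) Nasal Place Assimilation: no change — [azohtaz]
  (2) Preconsonantal h-Deletion: [azohtaz] → [azotaz]
  (3) Intervocalic Voicing: [azotaz] → [azodaz]
/gipokriyo/:
  (1) Nasal Place Assimilation: no change — [gipokriyo]
  (2) Preconsonantal h-Deletion: no change — [gipokriyo]
  (3) Intervocalic Voicing: [gipokriyo] → [gibokriyo]
/upofden/:
  (1) Nasal Place Assimilation: no change — [upofden]
  (2) Preconsonantal h-Deletion: no change — [upofden]
  (3) Intervocalic Voicing: [upofden] → [ubofden]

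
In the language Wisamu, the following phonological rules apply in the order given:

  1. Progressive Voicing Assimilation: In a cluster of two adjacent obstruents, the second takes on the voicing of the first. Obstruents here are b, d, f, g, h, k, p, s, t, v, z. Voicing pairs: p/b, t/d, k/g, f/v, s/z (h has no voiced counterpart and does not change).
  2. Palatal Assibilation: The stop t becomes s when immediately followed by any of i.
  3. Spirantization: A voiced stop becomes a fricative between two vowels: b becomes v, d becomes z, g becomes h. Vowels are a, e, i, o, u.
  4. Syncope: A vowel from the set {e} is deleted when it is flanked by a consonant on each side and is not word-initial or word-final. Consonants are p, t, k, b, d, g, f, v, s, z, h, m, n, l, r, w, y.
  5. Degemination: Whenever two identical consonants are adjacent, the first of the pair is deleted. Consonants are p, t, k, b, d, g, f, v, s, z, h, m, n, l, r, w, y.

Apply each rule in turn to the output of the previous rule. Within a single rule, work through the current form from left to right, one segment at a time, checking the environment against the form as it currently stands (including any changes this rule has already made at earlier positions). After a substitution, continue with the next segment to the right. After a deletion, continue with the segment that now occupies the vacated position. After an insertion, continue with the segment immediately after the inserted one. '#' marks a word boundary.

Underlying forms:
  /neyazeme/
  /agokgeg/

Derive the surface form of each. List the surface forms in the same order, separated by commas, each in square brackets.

/neyazeme/:
  1 Progressive Voicing Assimilation: no change — [neyazeme]
  2 Palatal Assibilation: no change — [neyazeme]
  3 Spirantization: no change — [neyazeme]
  4 Syncope: [neyazeme] → [nyazme]
  5 Degemination: no change — [nyazme]
/agokgeg/:
  1 Progressive Voicing Assimilation: [agokgeg] → [agokkeg]
  2 Palatal Assibilation: no change — [agokkeg]
  3 Spirantization: [agokkeg] → [ahokkeg]
  4 Syncope: [ahokkeg] → [ahokkg]
  5 Degemination: [ahokkg] → [ahokg]

[nyazme], [ahokg]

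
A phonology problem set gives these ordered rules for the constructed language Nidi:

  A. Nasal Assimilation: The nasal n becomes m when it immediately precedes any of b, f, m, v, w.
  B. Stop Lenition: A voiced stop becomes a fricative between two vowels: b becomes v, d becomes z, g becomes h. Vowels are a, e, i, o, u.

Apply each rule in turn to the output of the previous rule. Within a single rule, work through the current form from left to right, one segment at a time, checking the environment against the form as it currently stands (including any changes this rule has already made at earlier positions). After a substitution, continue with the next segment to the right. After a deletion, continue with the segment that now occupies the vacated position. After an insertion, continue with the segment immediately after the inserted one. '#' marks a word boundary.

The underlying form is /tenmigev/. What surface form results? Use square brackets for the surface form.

A Nasal Assimilation: [tenmigev] → [temmigev]
B Stop Lenition: [temmigev] → [temmihev]

[temmihev]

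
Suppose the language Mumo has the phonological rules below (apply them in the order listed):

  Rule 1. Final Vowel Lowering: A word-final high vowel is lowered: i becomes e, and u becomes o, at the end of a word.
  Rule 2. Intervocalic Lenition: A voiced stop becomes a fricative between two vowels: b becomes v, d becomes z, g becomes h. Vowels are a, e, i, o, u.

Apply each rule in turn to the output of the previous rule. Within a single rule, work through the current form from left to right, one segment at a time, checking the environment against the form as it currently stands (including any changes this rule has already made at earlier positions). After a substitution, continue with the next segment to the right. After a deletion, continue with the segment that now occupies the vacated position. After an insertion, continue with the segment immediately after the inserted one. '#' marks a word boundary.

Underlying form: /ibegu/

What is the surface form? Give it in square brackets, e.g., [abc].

Rule 1 Final Vowel Lowering: [ibegu] → [ibego]
Rule 2 Intervocalic Lenition: [ibego] → [iveho]

[iveho]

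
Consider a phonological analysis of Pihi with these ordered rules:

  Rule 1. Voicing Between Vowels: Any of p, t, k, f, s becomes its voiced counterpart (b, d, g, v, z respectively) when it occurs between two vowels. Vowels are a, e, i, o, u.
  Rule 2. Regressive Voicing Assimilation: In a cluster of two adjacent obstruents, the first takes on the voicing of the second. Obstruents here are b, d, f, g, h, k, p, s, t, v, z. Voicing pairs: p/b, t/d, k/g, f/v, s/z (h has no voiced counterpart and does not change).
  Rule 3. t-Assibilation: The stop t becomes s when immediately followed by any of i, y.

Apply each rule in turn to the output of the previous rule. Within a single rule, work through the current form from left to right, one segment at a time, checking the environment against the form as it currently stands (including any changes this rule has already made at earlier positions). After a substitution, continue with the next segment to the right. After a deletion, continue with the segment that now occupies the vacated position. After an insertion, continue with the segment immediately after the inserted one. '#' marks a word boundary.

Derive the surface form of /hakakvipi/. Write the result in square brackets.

[hagagvibi]

Rule 1 Voicing Between Vowels: [hakakvipi] → [hagakvibi]
Rule 2 Regressive Voicing Assimilation: [hagakvibi] → [hagagvibi]
Rule 3 t-Assibilation: no change — [hagagvibi]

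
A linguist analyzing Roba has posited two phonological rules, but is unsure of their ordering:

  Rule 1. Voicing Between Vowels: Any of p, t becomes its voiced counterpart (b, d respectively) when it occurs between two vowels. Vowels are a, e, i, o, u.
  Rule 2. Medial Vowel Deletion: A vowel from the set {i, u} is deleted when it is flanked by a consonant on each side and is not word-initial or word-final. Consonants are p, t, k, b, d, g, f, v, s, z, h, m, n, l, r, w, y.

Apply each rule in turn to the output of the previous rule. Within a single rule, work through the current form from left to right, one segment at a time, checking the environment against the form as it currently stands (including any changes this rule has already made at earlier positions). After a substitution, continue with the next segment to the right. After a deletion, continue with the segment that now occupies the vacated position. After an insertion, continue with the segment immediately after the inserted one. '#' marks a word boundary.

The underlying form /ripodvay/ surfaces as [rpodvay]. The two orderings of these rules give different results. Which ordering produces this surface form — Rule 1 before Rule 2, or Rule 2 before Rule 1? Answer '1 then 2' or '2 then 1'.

2 then 1

Order 1 then 2:
  1 Voicing Between Vowels: [ripodvay] → [ribodvay]
  2 Medial Vowel Deletion: [ribodvay] → [rbodvay]
  result: [rbodvay]
Order 2 then 1:
  2 Medial Vowel Deletion: [ripodvay] → [rpodvay]
  1 Voicing Between Vowels: no change — [rpodvay]
  result: [rpodvay]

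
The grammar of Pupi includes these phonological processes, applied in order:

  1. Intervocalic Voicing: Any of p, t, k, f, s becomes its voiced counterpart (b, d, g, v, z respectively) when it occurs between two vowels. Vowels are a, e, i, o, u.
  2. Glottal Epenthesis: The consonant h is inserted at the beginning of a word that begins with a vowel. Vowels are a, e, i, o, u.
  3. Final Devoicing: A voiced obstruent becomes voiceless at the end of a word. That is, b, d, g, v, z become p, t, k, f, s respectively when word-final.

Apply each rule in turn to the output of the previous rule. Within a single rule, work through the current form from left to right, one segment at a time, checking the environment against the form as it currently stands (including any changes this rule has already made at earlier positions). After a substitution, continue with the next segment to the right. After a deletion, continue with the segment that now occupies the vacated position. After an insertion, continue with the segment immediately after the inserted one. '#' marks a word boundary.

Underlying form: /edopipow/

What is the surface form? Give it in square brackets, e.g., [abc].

1 Intervocalic Voicing: [edopipow] → [edobibow]
2 Glottal Epenthesis: [edobibow] → [hedobibow]
3 Final Devoicing: no change — [hedobibow]

[hedobibow]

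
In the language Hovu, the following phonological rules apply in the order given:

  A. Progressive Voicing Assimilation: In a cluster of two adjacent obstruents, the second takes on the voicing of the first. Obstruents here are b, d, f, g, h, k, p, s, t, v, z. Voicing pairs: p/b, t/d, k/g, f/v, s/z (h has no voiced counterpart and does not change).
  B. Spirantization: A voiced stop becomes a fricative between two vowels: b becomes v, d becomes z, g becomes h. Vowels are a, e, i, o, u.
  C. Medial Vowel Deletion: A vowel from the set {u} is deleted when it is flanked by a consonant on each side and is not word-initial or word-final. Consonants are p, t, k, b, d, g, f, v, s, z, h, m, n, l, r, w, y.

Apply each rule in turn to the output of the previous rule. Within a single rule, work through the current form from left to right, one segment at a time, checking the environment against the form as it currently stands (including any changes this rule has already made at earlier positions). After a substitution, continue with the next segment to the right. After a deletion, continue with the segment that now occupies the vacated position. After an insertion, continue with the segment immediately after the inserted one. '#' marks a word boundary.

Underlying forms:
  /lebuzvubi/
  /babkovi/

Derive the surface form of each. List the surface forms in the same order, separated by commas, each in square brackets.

[levzvvi], [babgovi]

/lebuzvubi/:
  A Progressive Voicing Assimilation: no change — [lebuzvubi]
  B Spirantization: [lebuzvubi] → [levuzvuvi]
  C Medial Vowel Deletion: [levuzvuvi] → [levzvvi]
/babkovi/:
  A Progressive Voicing Assimilation: [babkovi] → [babgovi]
  B Spirantization: no change — [babgovi]
  C Medial Vowel Deletion: no change — [babgovi]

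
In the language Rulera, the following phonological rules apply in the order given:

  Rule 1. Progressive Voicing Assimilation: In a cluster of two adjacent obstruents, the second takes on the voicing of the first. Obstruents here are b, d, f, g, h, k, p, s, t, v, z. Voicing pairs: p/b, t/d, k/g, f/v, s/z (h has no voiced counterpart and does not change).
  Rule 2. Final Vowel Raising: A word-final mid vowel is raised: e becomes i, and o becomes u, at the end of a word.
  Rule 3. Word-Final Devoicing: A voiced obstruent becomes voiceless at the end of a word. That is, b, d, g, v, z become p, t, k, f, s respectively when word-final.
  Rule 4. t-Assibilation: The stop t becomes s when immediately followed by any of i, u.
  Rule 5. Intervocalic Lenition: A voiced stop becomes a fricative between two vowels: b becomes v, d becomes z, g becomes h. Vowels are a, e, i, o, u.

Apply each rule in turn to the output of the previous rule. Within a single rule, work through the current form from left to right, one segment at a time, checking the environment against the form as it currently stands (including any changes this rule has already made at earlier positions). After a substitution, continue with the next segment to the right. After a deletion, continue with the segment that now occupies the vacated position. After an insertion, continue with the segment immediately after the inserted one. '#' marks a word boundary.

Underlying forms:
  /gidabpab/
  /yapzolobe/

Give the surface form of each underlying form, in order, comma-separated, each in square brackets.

/gidabpab/:
  Rule 1 Progressive Voicing Assimilation: [gidabpab] → [gidabbab]
  Rule 2 Final Vowel Raising: no change — [gidabbab]
  Rule 3 Word-Final Devoicing: [gidabbab] → [gidabbap]
  Rule 4 t-Assibilation: no change — [gidabbap]
  Rule 5 Intervocalic Lenition: [gidabbap] → [gizabbap]
/yapzolobe/:
  Rule 1 Progressive Voicing Assimilation: [yapzolobe] → [yapsolobe]
  Rule 2 Final Vowel Raising: [yapsolobe] → [yapsolobi]
  Rule 3 Word-Final Devoicing: no change — [yapsolobi]
  Rule 4 t-Assibilation: no change — [yapsolobi]
  Rule 5 Intervocalic Lenition: [yapsolobi] → [yapsolovi]

[gizabbap], [yapsolovi]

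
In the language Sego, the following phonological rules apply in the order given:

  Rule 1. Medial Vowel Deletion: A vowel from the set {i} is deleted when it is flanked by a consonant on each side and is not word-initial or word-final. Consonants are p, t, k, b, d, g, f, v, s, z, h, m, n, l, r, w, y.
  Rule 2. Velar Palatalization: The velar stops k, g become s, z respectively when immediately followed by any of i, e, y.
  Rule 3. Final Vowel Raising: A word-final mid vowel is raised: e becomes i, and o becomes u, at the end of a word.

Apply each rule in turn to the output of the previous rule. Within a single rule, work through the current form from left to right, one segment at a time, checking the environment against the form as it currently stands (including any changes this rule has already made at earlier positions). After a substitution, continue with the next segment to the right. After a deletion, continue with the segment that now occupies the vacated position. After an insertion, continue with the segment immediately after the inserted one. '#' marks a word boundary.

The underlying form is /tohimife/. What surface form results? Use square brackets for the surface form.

Rule 1 Medial Vowel Deletion: [tohimife] → [tohmfe]
Rule 2 Velar Palatalization: no change — [tohmfe]
Rule 3 Final Vowel Raising: [tohmfe] → [tohmfi]

[tohmfi]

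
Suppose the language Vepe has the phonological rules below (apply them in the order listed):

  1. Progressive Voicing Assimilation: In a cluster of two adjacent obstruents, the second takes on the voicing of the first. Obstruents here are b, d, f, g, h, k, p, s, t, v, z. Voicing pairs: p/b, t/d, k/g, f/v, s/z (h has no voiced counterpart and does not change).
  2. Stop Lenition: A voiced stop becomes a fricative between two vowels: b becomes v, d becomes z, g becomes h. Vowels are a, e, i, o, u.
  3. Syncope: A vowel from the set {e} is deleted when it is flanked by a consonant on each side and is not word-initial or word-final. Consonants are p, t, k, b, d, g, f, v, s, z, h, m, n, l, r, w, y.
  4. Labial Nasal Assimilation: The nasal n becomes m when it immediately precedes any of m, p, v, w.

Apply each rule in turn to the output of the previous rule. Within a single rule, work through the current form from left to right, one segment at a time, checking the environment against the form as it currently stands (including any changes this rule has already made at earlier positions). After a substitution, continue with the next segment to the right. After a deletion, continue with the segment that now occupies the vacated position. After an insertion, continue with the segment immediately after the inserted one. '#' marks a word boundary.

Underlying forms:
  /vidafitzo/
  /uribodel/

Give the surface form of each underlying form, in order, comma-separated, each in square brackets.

/vidafitzo/:
  1 Progressive Voicing Assimilation: [vidafitzo] → [vidafitso]
  2 Stop Lenition: [vidafitso] → [vizafitso]
  3 Syncope: no change — [vizafitso]
  4 Labial Nasal Assimilation: no change — [vizafitso]
/uribodel/:
  1 Progressive Voicing Assimilation: no change — [uribodel]
  2 Stop Lenition: [uribodel] → [urivozel]
  3 Syncope: [urivozel] → [urivozl]
  4 Labial Nasal Assimilation: no change — [urivozl]

[vizafitso], [urivozl]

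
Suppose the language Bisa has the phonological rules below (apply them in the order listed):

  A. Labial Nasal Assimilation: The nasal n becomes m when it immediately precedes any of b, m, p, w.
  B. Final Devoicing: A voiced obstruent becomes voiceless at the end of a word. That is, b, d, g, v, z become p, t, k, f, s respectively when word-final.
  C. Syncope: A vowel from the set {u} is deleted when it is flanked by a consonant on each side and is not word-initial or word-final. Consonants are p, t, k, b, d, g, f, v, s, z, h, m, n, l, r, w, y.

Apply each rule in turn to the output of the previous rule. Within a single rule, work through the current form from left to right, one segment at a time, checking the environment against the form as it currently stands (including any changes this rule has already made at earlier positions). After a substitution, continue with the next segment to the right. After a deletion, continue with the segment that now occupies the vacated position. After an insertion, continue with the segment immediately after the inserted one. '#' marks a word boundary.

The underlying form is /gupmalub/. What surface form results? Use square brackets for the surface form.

[gpmalp]

A Labial Nasal Assimilation: no change — [gupmalub]
B Final Devoicing: [gupmalub] → [gupmalup]
C Syncope: [gupmalup] → [gpmalp]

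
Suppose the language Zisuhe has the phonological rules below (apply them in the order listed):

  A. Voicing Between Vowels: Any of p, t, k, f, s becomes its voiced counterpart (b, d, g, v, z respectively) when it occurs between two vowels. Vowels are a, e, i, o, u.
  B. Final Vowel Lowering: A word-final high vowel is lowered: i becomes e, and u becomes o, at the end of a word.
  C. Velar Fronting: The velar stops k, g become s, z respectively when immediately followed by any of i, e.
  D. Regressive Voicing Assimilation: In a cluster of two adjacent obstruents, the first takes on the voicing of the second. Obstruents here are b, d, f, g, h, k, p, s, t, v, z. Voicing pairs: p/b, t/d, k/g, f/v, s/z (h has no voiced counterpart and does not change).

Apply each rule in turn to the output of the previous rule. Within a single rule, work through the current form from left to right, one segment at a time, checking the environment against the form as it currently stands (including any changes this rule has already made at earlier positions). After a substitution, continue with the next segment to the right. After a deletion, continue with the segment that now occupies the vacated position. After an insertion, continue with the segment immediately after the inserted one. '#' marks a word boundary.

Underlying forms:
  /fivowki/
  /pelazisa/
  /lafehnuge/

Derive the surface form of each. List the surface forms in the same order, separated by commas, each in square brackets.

[fivowse], [pelaziza], [lavehnuze]

/fivowki/:
  A Voicing Between Vowels: no change — [fivowki]
  B Final Vowel Lowering: [fivowki] → [fivowke]
  C Velar Fronting: [fivowke] → [fivowse]
  D Regressive Voicing Assimilation: no change — [fivowse]
/pelazisa/:
  A Voicing Between Vowels: [pelazisa] → [pelaziza]
  B Final Vowel Lowering: no change — [pelaziza]
  C Velar Fronting: no change — [pelaziza]
  D Regressive Voicing Assimilation: no change — [pelaziza]
/lafehnuge/:
  A Voicing Between Vowels: [lafehnuge] → [lavehnuge]
  B Final Vowel Lowering: no change — [lavehnuge]
  C Velar Fronting: [lavehnuge] → [lavehnuze]
  D Regressive Voicing Assimilation: no change — [lavehnuze]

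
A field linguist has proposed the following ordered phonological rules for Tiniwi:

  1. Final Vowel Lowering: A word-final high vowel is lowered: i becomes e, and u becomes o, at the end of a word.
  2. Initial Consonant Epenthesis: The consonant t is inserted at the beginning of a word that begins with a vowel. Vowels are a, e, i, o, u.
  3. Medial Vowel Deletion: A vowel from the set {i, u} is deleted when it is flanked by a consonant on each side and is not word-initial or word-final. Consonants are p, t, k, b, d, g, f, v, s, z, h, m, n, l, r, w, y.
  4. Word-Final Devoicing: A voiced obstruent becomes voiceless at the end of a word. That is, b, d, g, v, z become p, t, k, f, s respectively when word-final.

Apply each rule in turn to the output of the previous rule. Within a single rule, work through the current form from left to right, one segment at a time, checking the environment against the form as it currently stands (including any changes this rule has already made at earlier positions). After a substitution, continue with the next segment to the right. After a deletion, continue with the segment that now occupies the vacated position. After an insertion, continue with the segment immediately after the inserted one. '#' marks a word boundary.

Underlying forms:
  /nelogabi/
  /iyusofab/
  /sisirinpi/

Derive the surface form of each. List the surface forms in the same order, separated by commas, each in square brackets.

[nelogabe], [tysofap], [ssrnpe]

/nelogabi/:
  1 Final Vowel Lowering: [nelogabi] → [nelogabe]
  2 Initial Consonant Epenthesis: no change — [nelogabe]
  3 Medial Vowel Deletion: no change — [nelogabe]
  4 Word-Final Devoicing: no change — [nelogabe]
/iyusofab/:
  1 Final Vowel Lowering: no change — [iyusofab]
  2 Initial Consonant Epenthesis: [iyusofab] → [tiyusofab]
  3 Medial Vowel Deletion: [tiyusofab] → [tysofab]
  4 Word-Final Devoicing: [tysofab] → [tysofap]
/sisirinpi/:
  1 Final Vowel Lowering: [sisirinpi] → [sisirinpe]
  2 Initial Consonant Epenthesis: no change — [sisirinpe]
  3 Medial Vowel Deletion: [sisirinpe] → [ssrnpe]
  4 Word-Final Devoicing: no change — [ssrnpe]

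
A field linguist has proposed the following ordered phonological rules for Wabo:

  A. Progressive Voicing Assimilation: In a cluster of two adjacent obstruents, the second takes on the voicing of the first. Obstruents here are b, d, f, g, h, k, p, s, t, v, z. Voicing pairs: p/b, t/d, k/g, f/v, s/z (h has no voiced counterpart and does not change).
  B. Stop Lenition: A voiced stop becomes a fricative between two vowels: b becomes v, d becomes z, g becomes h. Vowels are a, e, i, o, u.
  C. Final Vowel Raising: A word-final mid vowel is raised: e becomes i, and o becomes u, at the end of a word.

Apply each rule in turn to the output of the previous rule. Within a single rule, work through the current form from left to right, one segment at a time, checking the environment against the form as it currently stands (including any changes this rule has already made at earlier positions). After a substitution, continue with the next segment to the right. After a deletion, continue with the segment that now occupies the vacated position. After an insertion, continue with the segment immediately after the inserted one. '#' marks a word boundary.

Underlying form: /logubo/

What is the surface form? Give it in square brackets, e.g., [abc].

[lohuvu]

A Progressive Voicing Assimilation: no change — [logubo]
B Stop Lenition: [logubo] → [lohuvo]
C Final Vowel Raising: [lohuvo] → [lohuvu]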